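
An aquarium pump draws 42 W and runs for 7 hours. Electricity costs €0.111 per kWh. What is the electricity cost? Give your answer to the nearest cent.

€0.03

Energy = 42 W × 7 h = 294 Wh = 0.294 kWh
Cost = 0.294 kWh × €0.111/kWh = €0.03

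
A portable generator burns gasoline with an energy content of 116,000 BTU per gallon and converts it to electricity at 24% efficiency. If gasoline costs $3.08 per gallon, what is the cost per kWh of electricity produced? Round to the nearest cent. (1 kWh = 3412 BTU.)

Electrical output per gallon = 116,000 BTU × 0.24 / 3412 BTU/kWh = 8.159 kWh
Cost per kWh = $3.08 / 8.159 kWh = $0.377

$0.38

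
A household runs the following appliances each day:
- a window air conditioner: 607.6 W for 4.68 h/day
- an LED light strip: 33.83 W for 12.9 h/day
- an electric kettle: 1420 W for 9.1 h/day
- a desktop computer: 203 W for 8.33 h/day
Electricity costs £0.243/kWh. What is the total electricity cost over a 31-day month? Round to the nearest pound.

window air conditioner: 607.6 W × 4.68 h × 31 d = 88,151 Wh = 88.15 kWh
LED light strip: 33.83 W × 12.9 h × 31 d = 13,529 Wh = 13.53 kWh
electric kettle: 1420 W × 9.1 h × 31 d = 400,582 Wh = 400.6 kWh
desktop computer: 203 W × 8.33 h × 31 d = 52,421 Wh = 52.42 kWh
Total energy = 88.15 + 13.53 + 400.6 + 52.42 = 554.7 kWh
Cost = 554.7 kWh × £0.243 = £134.79 ≈ £135

£135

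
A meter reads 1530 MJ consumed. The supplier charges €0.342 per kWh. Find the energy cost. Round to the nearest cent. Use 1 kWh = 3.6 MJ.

1530 MJ × (0.27778 kWh/MJ) = 425 kWh
Cost = 425 kWh × €0.342/kWh = €145.35

€145.35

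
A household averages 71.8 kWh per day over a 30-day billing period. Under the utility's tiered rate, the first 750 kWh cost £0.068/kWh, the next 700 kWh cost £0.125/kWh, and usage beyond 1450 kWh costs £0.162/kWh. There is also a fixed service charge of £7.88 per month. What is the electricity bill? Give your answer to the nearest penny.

Usage = 71.8 kWh/day × 30 days = 2154 kWh
First 750 kWh × £0.068 = £51.00
Next 700 kWh × £0.125 = £87.50
Remaining 704 kWh × £0.162 = £114.05
Energy charge = £252.55; + service £7.88 = £260.43

£260.43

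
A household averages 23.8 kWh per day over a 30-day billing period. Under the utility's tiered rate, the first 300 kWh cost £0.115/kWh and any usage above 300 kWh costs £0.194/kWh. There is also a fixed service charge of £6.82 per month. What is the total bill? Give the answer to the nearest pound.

£122

Usage = 23.8 kWh/day × 30 days = 714 kWh
First 300 kWh × £0.115 = £34.50
Remaining 414 kWh × £0.194 = £80.32
Energy charge = £114.82; + service £6.82 = £121.64 ≈ £122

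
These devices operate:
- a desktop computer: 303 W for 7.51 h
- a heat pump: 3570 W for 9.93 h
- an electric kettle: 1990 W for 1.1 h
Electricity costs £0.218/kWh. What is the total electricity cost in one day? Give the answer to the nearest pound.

desktop computer: 303 W × 7.51 h = 2,276 Wh = 2.276 kWh
heat pump: 3570 W × 9.93 h = 35,450 Wh = 35.45 kWh
electric kettle: 1990 W × 1.1 h = 2,189 Wh = 2.189 kWh
Total energy = 2.276 + 35.45 + 2.189 = 39.91 kWh
Cost = 39.91 kWh × £0.218 = £8.70 ≈ £9

£9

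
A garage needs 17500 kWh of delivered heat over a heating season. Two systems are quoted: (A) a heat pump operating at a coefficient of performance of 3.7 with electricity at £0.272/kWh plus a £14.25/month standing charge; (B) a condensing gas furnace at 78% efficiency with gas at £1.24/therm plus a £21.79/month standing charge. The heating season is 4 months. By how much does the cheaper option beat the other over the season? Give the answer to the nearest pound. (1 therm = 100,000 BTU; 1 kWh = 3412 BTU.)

Heat load = 17500 kWh × 3412 = 59,710,000 BTU
Gas: input = 59,710,000 / 0.78 = 76,551,282 BTU = 765.5 therm → 765.5 × £1.24 = £949.24; + 4 × £21.79 standing = £1,036.40
Heat pump: 59,710,000 BTU / 3412 = 17,500 kWh heat; / 3.7 = 4,730 kWh in → × £0.272 = £1,286.49; + 4 × £14.25 standing = £1,343.49
Difference = |£1,036.40 − £1,343.49| = £307.09 ≈ £307

£307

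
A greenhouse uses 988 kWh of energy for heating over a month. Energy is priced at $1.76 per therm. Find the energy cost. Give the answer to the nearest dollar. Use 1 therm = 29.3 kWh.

988 kWh × (0.03413 therm/kWh) = 33.72 therm
Cost = 33.72 therm × $1.76/therm = $59.35 ≈ $59

$59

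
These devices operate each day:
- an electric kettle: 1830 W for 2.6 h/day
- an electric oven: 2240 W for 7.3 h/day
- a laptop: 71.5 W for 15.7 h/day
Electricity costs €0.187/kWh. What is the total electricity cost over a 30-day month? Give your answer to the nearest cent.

electric kettle: 1830 W × 2.6 h × 30 d = 142,740 Wh = 142.7 kWh
electric oven: 2240 W × 7.3 h × 30 d = 490,560 Wh = 490.6 kWh
laptop: 71.5 W × 15.7 h × 30 d = 33,676 Wh = 33.68 kWh
Total energy = 142.7 + 490.6 + 33.68 = 667 kWh
Cost = 667 kWh × €0.187 = €124.72

€124.72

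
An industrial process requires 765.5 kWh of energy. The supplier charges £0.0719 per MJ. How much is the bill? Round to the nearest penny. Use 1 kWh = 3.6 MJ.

765.5 kWh × (3.6 MJ/kWh) = 2,756 MJ
Cost = 2,756 MJ × £0.0719/MJ = £198.14

£198.14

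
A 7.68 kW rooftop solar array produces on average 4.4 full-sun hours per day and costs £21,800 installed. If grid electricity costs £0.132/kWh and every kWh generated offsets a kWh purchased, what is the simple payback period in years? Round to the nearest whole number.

13 years

Daily generation = 7.68 kW × 4.4 h = 33.79 kWh
Annual generation = 33.79 × 365 = 12334 kWh
Annual savings = 12334 × £0.132 = £1,628.10
Payback = £21,800 / £1,628.10 = 13.4 years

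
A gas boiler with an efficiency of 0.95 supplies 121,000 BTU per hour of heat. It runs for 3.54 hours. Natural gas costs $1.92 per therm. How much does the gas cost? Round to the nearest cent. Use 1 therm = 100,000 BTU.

$8.66

Heat delivered = 121,000 BTU/h × 3.54 h = 428,340 BTU
Gas input = 428,340 / 0.95 = 450,884 BTU
= 450,884 / 100,000 = 4.509 therm
Cost = 4.509 × $1.92/therm = $8.66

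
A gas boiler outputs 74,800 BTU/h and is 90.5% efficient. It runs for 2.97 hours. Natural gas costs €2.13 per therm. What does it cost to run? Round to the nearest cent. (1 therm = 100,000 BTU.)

€5.23

Heat delivered = 74,800 BTU/h × 2.97 h = 222,156 BTU
Gas input = 222,156 / 0.905 = 245,476 BTU
= 245,476 / 100,000 = 2.455 therm
Cost = 2.455 × €2.13/therm = €5.23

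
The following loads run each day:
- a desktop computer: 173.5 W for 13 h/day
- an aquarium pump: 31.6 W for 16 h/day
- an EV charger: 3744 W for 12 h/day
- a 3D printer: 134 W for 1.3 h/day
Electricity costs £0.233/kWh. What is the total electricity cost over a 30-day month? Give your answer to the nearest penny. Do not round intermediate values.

£334.56

desktop computer: 173.5 W × 13 h × 30 d = 67,665 Wh = 67.67 kWh
aquarium pump: 31.6 W × 16 h × 30 d = 15,168 Wh = 15.17 kWh
EV charger: 3744 W × 12 h × 30 d = 1,347,840 Wh = 1,348 kWh
3D printer: 134 W × 1.3 h × 30 d = 5,226 Wh = 5.226 kWh
Total energy = 67.67 + 15.17 + 1,348 + 5.226 = 1,436 kWh
Cost = 1,436 kWh × £0.233 = £334.56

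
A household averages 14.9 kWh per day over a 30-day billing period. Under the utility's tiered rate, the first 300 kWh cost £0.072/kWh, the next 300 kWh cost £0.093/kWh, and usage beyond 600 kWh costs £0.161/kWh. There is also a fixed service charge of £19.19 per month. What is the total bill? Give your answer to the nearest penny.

Usage = 14.9 kWh/day × 30 days = 447 kWh
First 300 kWh × £0.072 = £21.60
Next 147 kWh × £0.093 = £13.67
Remaining tier: 0 kWh (not reached)
Energy charge = £35.27; + service £19.19 = £54.46

£54.46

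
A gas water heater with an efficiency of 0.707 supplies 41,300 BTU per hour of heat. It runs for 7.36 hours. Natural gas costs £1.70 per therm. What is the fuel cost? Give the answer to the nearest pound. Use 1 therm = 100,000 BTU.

£7

Heat delivered = 41,300 BTU/h × 7.36 h = 303,968 BTU
Gas input = 303,968 / 0.707 = 429,941 BTU
= 429,941 / 100,000 = 4.299 therm
Cost = 4.299 × £1.70/therm = £7.31 ≈ £7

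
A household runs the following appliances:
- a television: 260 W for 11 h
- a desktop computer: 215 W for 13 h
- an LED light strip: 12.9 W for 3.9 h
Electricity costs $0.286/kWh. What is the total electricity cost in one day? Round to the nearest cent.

$1.63

television: 260 W × 11 h = 2,860 Wh = 2.86 kWh
desktop computer: 215 W × 13 h = 2,795 Wh = 2.795 kWh
LED light strip: 12.9 W × 3.9 h = 50 Wh = 0.05031 kWh
Total energy = 2.86 + 2.795 + 0.05031 = 5.705 kWh
Cost = 5.705 kWh × $0.286 = $1.63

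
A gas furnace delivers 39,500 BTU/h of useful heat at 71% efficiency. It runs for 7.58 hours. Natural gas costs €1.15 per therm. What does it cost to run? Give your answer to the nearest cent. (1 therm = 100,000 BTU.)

Heat delivered = 39,500 BTU/h × 7.58 h = 299,410 BTU
Gas input = 299,410 / 0.71 = 421,704 BTU
= 421,704 / 100,000 = 4.217 therm
Cost = 4.217 × €1.15/therm = €4.85

€4.85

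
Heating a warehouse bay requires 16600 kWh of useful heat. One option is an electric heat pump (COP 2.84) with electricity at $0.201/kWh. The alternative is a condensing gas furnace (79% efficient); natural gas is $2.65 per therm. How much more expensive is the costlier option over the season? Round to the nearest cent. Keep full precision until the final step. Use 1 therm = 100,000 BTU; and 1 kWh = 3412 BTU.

Heat load = 16600 kWh × 3412 = 56,639,200 BTU
Gas: input = 56,639,200 / 0.79 = 71,695,190 BTU = 717 therm → 717 × $2.65 = $1,899.92
Heat pump: 56,639,200 BTU / 3412 = 16,600 kWh heat; / 2.84 = 5,845 kWh in → × $0.201 = $1,174.86
Difference = |$1,899.92 − $1,174.86| = $725.06

$725.06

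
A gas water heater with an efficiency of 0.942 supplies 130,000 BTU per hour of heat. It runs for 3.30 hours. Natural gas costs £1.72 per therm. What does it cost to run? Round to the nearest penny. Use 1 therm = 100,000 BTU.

£7.83

Heat delivered = 130,000 BTU/h × 3.30 h = 429,000 BTU
Gas input = 429,000 / 0.942 = 455,414 BTU
= 455,414 / 100,000 = 4.554 therm
Cost = 4.554 × £1.72/therm = £7.83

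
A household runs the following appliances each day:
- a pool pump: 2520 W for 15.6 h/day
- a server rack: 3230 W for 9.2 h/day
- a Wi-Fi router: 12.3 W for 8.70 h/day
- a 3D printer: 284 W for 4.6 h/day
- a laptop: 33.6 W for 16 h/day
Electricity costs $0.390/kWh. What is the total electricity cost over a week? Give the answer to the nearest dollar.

$194

pool pump: 2520 W × 15.6 h × 7 d = 275,184 Wh = 275.2 kWh
server rack: 3230 W × 9.2 h × 7 d = 208,012 Wh = 208 kWh
Wi-Fi router: 12.3 W × 8.70 h × 7 d = 749 Wh = 0.7491 kWh
3D printer: 284 W × 4.6 h × 7 d = 9,145 Wh = 9.145 kWh
laptop: 33.6 W × 16 h × 7 d = 3,763 Wh = 3.763 kWh
Total energy = 275.2 + 208 + 0.7491 + 9.145 + 3.763 = 496.9 kWh
Cost = 496.9 kWh × $0.390 = $193.77 ≈ $194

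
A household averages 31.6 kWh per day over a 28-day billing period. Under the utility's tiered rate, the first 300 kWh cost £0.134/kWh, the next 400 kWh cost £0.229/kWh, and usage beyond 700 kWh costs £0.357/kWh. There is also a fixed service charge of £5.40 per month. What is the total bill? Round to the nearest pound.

Usage = 31.6 kWh/day × 28 days = 884.8 kWh
First 300 kWh × £0.134 = £40.20
Next 400 kWh × £0.229 = £91.60
Remaining 184.8 kWh × £0.357 = £65.97
Energy charge = £197.77; + service £5.40 = £203.17 ≈ £203

£203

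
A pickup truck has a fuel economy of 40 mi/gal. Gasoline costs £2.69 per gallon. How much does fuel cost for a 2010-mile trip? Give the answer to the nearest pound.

£135

Fuel = 2010 mi / 40 mpg = 50.25 gal
Cost = 50.25 gal × £2.69/gal = £135.17 ≈ £135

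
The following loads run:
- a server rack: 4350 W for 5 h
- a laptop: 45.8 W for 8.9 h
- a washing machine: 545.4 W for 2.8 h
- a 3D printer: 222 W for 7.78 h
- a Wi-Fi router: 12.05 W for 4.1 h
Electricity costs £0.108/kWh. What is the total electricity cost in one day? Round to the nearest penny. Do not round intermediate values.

£2.75

server rack: 4350 W × 5 h = 21,750 Wh = 21.75 kWh
laptop: 45.8 W × 8.9 h = 408 Wh = 0.4076 kWh
washing machine: 545.4 W × 2.8 h = 1,527 Wh = 1.527 kWh
3D printer: 222 W × 7.78 h = 1,727 Wh = 1.727 kWh
Wi-Fi router: 12.05 W × 4.1 h = 49 Wh = 0.04941 kWh
Total energy = 21.75 + 0.4076 + 1.527 + 1.727 + 0.04941 = 25.46 kWh
Cost = 25.46 kWh × £0.108 = £2.75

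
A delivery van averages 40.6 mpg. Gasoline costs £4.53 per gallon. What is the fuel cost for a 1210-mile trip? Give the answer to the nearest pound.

£135

Fuel = 1210 mi / 40.6 mpg = 29.8 gal
Cost = 29.8 gal × £4.53/gal = £135.01 ≈ £135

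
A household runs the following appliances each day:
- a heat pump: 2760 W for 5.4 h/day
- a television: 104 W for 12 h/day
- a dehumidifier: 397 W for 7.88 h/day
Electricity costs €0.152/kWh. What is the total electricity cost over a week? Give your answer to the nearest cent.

heat pump: 2760 W × 5.4 h × 7 d = 104,328 Wh = 104.3 kWh
television: 104 W × 12 h × 7 d = 8,736 Wh = 8.736 kWh
dehumidifier: 397 W × 7.88 h × 7 d = 21,899 Wh = 21.9 kWh
Total energy = 104.3 + 8.736 + 21.9 = 135 kWh
Cost = 135 kWh × €0.152 = €20.51

€20.51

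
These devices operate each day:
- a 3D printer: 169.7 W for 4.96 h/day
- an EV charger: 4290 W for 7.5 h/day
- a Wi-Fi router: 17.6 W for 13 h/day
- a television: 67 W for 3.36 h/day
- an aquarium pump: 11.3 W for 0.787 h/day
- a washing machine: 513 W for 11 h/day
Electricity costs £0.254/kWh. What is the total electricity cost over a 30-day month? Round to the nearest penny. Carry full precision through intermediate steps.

£298.11

3D printer: 169.7 W × 4.96 h × 30 d = 25,251 Wh = 25.25 kWh
EV charger: 4290 W × 7.5 h × 30 d = 965,250 Wh = 965.2 kWh
Wi-Fi router: 17.6 W × 13 h × 30 d = 6,864 Wh = 6.864 kWh
television: 67 W × 3.36 h × 30 d = 6,754 Wh = 6.754 kWh
aquarium pump: 11.3 W × 0.787 h × 30 d = 267 Wh = 0.2668 kWh
washing machine: 513 W × 11 h × 30 d = 169,290 Wh = 169.3 kWh
Total energy = 25.25 + 965.2 + 6.864 + 6.754 + 0.2668 + 169.3 = 1,174 kWh
Cost = 1,174 kWh × £0.254 = £298.11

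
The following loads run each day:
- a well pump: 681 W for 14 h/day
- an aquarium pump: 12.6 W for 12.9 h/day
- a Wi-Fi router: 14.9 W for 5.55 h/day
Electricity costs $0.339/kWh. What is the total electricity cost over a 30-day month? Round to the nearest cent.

well pump: 681 W × 14 h × 30 d = 286,020 Wh = 286 kWh
aquarium pump: 12.6 W × 12.9 h × 30 d = 4,876 Wh = 4.876 kWh
Wi-Fi router: 14.9 W × 5.55 h × 30 d = 2,481 Wh = 2.481 kWh
Total energy = 286 + 4.876 + 2.481 = 293.4 kWh
Cost = 293.4 kWh × $0.339 = $99.45

$99.45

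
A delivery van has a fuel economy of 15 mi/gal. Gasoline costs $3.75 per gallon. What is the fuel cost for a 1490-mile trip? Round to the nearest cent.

Fuel = 1490 mi / 15 mpg = 99.33 gal
Cost = 99.33 gal × $3.75/gal = $372.50

$372.50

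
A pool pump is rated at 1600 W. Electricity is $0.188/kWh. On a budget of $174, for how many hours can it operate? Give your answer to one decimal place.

Energy budget = $174 / $0.188 per kWh = 925.5 kWh = 925,532 Wh
Runtime = 925,532 Wh / 1600 W = 578.5 h

578.5 h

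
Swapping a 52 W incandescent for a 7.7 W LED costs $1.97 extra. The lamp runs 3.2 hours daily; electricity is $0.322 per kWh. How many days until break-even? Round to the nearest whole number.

Power saved = 52 − 7.7 = 44.3 W
Daily energy saved = 44.3 W × 3.2 h = 141.8 Wh = 0.14176 kWh
Daily savings = 0.14176 × $0.322 = $0.0456
Payback = $1.97 / $0.0456 per day = 43.16 days

43 days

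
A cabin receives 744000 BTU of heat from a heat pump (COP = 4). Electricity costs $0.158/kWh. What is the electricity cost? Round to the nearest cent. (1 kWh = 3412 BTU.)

$8.61

Heat delivered = 744,000 BTU / 3412 = 218.1 kWh
Electrical input = 218.1 kWh / 4 = 54.51 kWh
Cost = 54.51 × $0.158/kWh = $8.61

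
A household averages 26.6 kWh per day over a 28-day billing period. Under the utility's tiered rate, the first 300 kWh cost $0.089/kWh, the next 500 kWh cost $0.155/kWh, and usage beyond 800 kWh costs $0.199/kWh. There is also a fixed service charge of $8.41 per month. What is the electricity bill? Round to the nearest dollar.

$104

Usage = 26.6 kWh/day × 28 days = 744.8 kWh
First 300 kWh × $0.089 = $26.70
Next 444.8 kWh × $0.155 = $68.94
Remaining tier: 0 kWh (not reached)
Energy charge = $95.64; + service $8.41 = $104.05 ≈ $104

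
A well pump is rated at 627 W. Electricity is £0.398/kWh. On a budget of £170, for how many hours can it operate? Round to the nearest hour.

681 h

Energy budget = £170 / £0.398 per kWh = 427.1 kWh = 427,136 Wh
Runtime = 427,136 Wh / 627 W = 681.2 h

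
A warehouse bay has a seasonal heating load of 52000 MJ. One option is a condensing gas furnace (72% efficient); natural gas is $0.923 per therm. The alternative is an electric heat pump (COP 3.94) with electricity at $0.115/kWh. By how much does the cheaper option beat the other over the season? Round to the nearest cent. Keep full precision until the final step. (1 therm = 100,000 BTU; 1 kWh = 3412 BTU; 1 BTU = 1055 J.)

$210.22

Heat load = 52000 MJ = 52,000,000,000 J / 1055 = 49,289,100 BTU
Gas: input = 49,289,100 / 0.72 = 68,457,083 BTU = 684.6 therm → 684.6 × $0.923 = $631.86
Heat pump: 49,289,100 BTU / 3412 = 14,450 kWh heat; / 3.94 = 3,666 kWh in → × $0.115 = $421.64
Difference = |$631.86 − $421.64| = $210.22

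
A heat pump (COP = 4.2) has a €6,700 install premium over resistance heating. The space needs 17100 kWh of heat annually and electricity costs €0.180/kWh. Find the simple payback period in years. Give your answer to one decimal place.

2.9 years

Resistance: 17100 kWh × €0.180 = €3,078.00/yr
Heat pump: 17100 / 4.2 = 4071 kWh in → × €0.180 = €732.86/yr
Annual savings = €2,345.14
Payback = €6,700 / €2,345.14 = 2.86 years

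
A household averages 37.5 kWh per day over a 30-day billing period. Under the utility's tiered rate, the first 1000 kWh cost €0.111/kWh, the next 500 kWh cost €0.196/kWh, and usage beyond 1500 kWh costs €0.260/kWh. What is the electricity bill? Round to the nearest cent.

€135.50

Usage = 37.5 kWh/day × 30 days = 1125 kWh
First 1000 kWh × €0.111 = €111.00
Next 125 kWh × €0.196 = €24.50
Remaining tier: 0 kWh (not reached)
Total = €135.50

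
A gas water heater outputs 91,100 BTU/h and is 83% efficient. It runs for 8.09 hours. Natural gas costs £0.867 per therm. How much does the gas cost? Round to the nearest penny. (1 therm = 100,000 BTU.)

Heat delivered = 91,100 BTU/h × 8.09 h = 736,999 BTU
Gas input = 736,999 / 0.83 = 887,951 BTU
= 887,951 / 100,000 = 8.88 therm
Cost = 8.88 × £0.867/therm = £7.70

£7.70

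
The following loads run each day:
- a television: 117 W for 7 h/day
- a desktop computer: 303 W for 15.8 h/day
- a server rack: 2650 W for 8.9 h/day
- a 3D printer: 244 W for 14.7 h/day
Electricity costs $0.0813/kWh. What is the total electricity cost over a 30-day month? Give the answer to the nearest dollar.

television: 117 W × 7 h × 30 d = 24,570 Wh = 24.57 kWh
desktop computer: 303 W × 15.8 h × 30 d = 143,622 Wh = 143.6 kWh
server rack: 2650 W × 8.9 h × 30 d = 707,550 Wh = 707.5 kWh
3D printer: 244 W × 14.7 h × 30 d = 107,604 Wh = 107.6 kWh
Total energy = 24.57 + 143.6 + 707.5 + 107.6 = 983.3 kWh
Cost = 983.3 kWh × $0.0813 = $79.95 ≈ $80

$80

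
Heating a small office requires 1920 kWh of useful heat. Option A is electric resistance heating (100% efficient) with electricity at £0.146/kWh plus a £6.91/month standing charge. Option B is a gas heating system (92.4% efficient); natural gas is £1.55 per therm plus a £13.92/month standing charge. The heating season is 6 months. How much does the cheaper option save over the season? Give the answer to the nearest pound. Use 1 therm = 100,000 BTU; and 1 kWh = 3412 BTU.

Heat load = 1920 kWh × 3412 = 6,551,040 BTU
Gas: input = 6,551,040 / 0.924 = 7,089,870 BTU = 70.9 therm → 70.9 × £1.55 = £109.89; + 6 × £13.92 standing = £193.41
Electric: 6,551,040 BTU / 3412 = 1,920 kWh → × £0.146 = £280.32; + 6 × £6.91 standing = £321.78
Difference = |£193.41 − £321.78| = £128.37 ≈ £128

£128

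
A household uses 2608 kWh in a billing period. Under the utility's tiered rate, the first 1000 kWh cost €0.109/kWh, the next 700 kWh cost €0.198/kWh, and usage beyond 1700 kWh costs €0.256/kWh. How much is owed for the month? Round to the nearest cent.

First 1000 kWh × €0.109 = €109.00
Next 700 kWh × €0.198 = €138.60
Remaining 908 kWh × €0.256 = €232.45
Total = €480.05

€480.05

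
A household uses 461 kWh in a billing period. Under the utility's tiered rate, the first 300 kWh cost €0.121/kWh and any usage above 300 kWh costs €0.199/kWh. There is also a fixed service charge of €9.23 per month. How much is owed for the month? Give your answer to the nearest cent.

€77.57

First 300 kWh × €0.121 = €36.30
Remaining 161 kWh × €0.199 = €32.04
Energy charge = €68.34; + service €9.23 = €77.57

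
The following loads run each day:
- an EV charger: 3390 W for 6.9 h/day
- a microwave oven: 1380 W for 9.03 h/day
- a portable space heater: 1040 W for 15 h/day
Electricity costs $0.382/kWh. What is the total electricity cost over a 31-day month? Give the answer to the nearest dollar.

EV charger: 3390 W × 6.9 h × 31 d = 725,121 Wh = 725.1 kWh
microwave oven: 1380 W × 9.03 h × 31 d = 386,303 Wh = 386.3 kWh
portable space heater: 1040 W × 15 h × 31 d = 483,600 Wh = 483.6 kWh
Total energy = 725.1 + 386.3 + 483.6 = 1,595 kWh
Cost = 1,595 kWh × $0.382 = $609.30 ≈ $609

$609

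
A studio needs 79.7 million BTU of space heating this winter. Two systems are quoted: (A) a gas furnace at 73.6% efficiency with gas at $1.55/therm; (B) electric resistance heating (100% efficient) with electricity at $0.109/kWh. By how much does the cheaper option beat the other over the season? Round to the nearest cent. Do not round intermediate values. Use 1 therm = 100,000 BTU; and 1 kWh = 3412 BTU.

Heat load = 79.7 × 10⁶ BTU = 79,700,000 BTU
Gas: input = 79,700,000 / 0.736 = 108,288,043 BTU = 1,083 therm → 1,083 × $1.55 = $1,678.46
Electric: 79,700,000 BTU / 3412 = 23,360 kWh → × $0.109 = $2,546.10
Difference = |$1,678.46 − $2,546.10| = $867.64

$867.64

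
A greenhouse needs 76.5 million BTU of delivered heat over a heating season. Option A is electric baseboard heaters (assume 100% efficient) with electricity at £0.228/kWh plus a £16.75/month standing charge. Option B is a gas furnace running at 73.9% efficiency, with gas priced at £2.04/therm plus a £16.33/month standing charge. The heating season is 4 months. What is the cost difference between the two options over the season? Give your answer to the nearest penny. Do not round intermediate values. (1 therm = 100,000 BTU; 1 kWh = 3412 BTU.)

Heat load = 76.5 × 10⁶ BTU = 76,500,000 BTU
Gas: input = 76,500,000 / 0.739 = 103,518,268 BTU = 1,035 therm → 1,035 × £2.04 = £2,111.77; + 4 × £16.33 standing = £2,177.09
Electric: 76,500,000 BTU / 3412 = 22,420 kWh → × £0.228 = £5,111.96; + 4 × £16.75 standing = £5,178.96
Difference = |£2,177.09 − £5,178.96| = £3,001.87

£3001.87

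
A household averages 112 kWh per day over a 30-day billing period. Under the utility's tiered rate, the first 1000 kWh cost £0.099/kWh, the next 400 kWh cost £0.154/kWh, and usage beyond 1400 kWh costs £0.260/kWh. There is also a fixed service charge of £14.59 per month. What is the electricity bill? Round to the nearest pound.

£685

Usage = 112 kWh/day × 30 days = 3360 kWh
First 1000 kWh × £0.099 = £99.00
Next 400 kWh × £0.154 = £61.60
Remaining 1960 kWh × £0.260 = £509.60
Energy charge = £670.20; + service £14.59 = £684.79 ≈ £685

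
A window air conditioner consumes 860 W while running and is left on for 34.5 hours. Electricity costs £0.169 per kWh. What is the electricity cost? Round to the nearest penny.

Energy = 860 W × 34.5 h = 29,670 Wh = 29.67 kWh
Cost = 29.67 kWh × £0.169/kWh = £5.01

£5.01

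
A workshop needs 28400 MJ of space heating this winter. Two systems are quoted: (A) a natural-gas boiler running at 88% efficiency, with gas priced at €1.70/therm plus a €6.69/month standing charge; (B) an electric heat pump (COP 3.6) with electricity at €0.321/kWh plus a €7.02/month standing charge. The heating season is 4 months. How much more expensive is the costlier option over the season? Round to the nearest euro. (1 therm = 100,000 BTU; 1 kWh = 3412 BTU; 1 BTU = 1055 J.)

€185

Heat load = 28400 MJ = 28,400,000,000 J / 1055 = 26,919,431 BTU
Gas: input = 26,919,431 / 0.88 = 30,590,263 BTU = 305.9 therm → 305.9 × €1.70 = €520.03; + 4 × €6.69 standing = €546.79
Heat pump: 26,919,431 BTU / 3412 = 7,890 kWh heat; / 3.6 = 2,192 kWh in → × €0.321 = €703.49; + 4 × €7.02 standing = €731.57
Difference = |€546.79 − €731.57| = €184.78 ≈ €185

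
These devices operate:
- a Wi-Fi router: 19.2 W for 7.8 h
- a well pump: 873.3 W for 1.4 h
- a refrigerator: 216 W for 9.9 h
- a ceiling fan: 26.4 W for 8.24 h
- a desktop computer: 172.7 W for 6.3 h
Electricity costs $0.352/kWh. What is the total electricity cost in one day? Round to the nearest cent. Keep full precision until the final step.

Wi-Fi router: 19.2 W × 7.8 h = 150 Wh = 0.1498 kWh
well pump: 873.3 W × 1.4 h = 1,223 Wh = 1.223 kWh
refrigerator: 216 W × 9.9 h = 2,138 Wh = 2.138 kWh
ceiling fan: 26.4 W × 8.24 h = 218 Wh = 0.2175 kWh
desktop computer: 172.7 W × 6.3 h = 1,088 Wh = 1.088 kWh
Total energy = 0.1498 + 1.223 + 2.138 + 0.2175 + 1.088 = 4.816 kWh
Cost = 4.816 kWh × $0.352 = $1.70

$1.70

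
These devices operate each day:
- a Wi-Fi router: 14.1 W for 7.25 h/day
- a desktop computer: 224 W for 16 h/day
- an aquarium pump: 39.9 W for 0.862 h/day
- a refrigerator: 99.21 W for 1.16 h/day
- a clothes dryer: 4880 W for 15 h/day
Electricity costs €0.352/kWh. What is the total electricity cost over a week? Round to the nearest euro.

€190

Wi-Fi router: 14.1 W × 7.25 h × 7 d = 716 Wh = 0.7156 kWh
desktop computer: 224 W × 16 h × 7 d = 25,088 Wh = 25.09 kWh
aquarium pump: 39.9 W × 0.862 h × 7 d = 241 Wh = 0.2408 kWh
refrigerator: 99.21 W × 1.16 h × 7 d = 806 Wh = 0.8056 kWh
clothes dryer: 4880 W × 15 h × 7 d = 512,400 Wh = 512.4 kWh
Total energy = 0.7156 + 25.09 + 0.2408 + 0.8056 + 512.4 = 539.2 kWh
Cost = 539.2 kWh × €0.352 = €189.82 ≈ €190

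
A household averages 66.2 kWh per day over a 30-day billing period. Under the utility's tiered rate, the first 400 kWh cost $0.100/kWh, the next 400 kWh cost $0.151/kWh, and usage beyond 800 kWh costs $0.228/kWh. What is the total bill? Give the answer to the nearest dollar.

Usage = 66.2 kWh/day × 30 days = 1986 kWh
First 400 kWh × $0.100 = $40.00
Next 400 kWh × $0.151 = $60.40
Remaining 1186 kWh × $0.228 = $270.41
Total = $370.81 ≈ $371

$371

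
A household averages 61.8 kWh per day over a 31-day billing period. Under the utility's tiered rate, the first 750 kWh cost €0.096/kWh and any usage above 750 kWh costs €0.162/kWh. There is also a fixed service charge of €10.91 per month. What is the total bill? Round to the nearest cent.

€271.77

Usage = 61.8 kWh/day × 31 days = 1915.8 kWh
First 750 kWh × €0.096 = €72.00
Remaining 1165.8 kWh × €0.162 = €188.86
Energy charge = €260.86; + service €10.91 = €271.77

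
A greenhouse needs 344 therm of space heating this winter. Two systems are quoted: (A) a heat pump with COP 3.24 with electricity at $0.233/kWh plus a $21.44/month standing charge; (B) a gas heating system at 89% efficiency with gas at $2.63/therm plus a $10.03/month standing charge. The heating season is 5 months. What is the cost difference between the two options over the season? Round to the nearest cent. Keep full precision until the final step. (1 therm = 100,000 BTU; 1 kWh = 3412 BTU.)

Heat load = 344 therm × 100,000 = 34,400,000 BTU
Gas: input = 34,400,000 / 0.89 = 38,651,685 BTU = 386.5 therm → 386.5 × $2.63 = $1,016.54; + 5 × $10.03 standing = $1,066.69
Heat pump: 34,400,000 BTU / 3412 = 10,080 kWh heat; / 3.24 = 3,112 kWh in → × $0.233 = $725.04; + 5 × $21.44 standing = $832.24
Difference = |$1,066.69 − $832.24| = $234.45

$234.45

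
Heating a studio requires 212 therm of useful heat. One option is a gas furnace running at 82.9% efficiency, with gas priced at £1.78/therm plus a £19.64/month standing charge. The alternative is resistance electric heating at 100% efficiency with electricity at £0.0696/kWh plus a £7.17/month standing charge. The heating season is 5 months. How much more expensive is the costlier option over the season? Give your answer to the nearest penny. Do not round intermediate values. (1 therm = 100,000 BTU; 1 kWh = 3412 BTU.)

Heat load = 212 therm × 100,000 = 21,200,000 BTU
Gas: input = 21,200,000 / 0.829 = 25,572,979 BTU = 255.7 therm → 255.7 × £1.78 = £455.20; + 5 × £19.64 standing = £553.40
Electric: 21,200,000 BTU / 3412 = 6,213 kWh → × £0.0696 = £432.45; + 5 × £7.17 standing = £468.30
Difference = |£553.40 − £468.30| = £85.10

£85.10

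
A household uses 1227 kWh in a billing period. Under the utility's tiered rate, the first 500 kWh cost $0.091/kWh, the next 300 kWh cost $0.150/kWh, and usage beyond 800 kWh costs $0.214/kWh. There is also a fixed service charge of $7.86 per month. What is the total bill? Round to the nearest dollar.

$190

First 500 kWh × $0.091 = $45.50
Next 300 kWh × $0.150 = $45.00
Remaining 427 kWh × $0.214 = $91.38
Energy charge = $181.88; + service $7.86 = $189.74 ≈ $190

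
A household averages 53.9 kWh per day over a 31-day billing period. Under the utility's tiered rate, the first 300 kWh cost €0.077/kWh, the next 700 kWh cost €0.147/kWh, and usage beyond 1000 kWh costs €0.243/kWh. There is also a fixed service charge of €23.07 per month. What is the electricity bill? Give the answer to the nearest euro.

€312

Usage = 53.9 kWh/day × 31 days = 1670.9 kWh
First 300 kWh × €0.077 = €23.10
Next 700 kWh × €0.147 = €102.90
Remaining 670.9 kWh × €0.243 = €163.03
Energy charge = €289.03; + service €23.07 = €312.10 ≈ €312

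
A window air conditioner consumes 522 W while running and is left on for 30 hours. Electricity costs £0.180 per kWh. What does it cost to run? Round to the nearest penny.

Energy = 522 W × 30 h = 15,660 Wh = 15.66 kWh
Cost = 15.66 kWh × £0.180/kWh = £2.82

£2.82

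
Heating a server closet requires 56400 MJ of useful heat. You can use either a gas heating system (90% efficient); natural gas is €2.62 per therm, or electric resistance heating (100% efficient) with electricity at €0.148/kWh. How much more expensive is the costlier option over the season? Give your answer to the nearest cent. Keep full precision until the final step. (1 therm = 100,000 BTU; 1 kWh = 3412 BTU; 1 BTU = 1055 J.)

Heat load = 56400 MJ = 56,400,000,000 J / 1055 = 53,459,716 BTU
Gas: input = 53,459,716 / 0.90 = 59,399,684 BTU = 594 therm → 594 × €2.62 = €1,556.27
Electric: 53,459,716 BTU / 3412 = 15,670 kWh → × €0.148 = €2,318.89
Difference = |€1,556.27 − €2,318.89| = €762.61

€762.61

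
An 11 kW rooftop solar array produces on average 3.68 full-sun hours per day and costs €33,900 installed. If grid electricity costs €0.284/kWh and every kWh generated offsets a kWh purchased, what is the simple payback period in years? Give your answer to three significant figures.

Daily generation = 11 kW × 3.68 h = 40.48 kWh
Annual generation = 40.48 × 365 = 14775 kWh
Annual savings = 14775 × €0.284 = €4,196.16
Payback = €33,900 / €4,196.16 = 8.08 years

8.08 years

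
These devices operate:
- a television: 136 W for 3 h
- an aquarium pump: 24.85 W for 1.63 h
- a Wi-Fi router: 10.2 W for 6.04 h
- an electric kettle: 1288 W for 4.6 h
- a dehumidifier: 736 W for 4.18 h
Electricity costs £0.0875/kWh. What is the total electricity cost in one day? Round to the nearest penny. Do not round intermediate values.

£0.83

television: 136 W × 3 h = 408 Wh = 0.408 kWh
aquarium pump: 24.85 W × 1.63 h = 41 Wh = 0.04051 kWh
Wi-Fi router: 10.2 W × 6.04 h = 62 Wh = 0.06161 kWh
electric kettle: 1288 W × 4.6 h = 5,925 Wh = 5.925 kWh
dehumidifier: 736 W × 4.18 h = 3,076 Wh = 3.076 kWh
Total energy = 0.408 + 0.04051 + 0.06161 + 5.925 + 3.076 = 9.511 kWh
Cost = 9.511 kWh × £0.0875 = £0.83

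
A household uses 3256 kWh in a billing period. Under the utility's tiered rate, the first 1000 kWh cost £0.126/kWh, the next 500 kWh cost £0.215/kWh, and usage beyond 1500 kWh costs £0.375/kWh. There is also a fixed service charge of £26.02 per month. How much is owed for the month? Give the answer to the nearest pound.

First 1000 kWh × £0.126 = £126.00
Next 500 kWh × £0.215 = £107.50
Remaining 1756 kWh × £0.375 = £658.50
Energy charge = £892.00; + service £26.02 = £918.02 ≈ £918

£918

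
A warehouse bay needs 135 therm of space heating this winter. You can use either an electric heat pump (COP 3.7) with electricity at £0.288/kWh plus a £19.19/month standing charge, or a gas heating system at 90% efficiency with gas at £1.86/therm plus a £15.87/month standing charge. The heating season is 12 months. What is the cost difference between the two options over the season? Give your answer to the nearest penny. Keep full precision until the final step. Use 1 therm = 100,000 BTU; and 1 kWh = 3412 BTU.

Heat load = 135 therm × 100,000 = 13,500,000 BTU
Gas: input = 13,500,000 / 0.90 = 15,000,000 BTU = 150 therm → 150 × £1.86 = £279.00; + 12 × £15.87 standing = £469.44
Heat pump: 13,500,000 BTU / 3412 = 3,957 kWh heat; / 3.7 = 1,069 kWh in → × £0.288 = £307.98; + 12 × £19.19 standing = £538.26
Difference = |£469.44 − £538.26| = £68.82

£68.82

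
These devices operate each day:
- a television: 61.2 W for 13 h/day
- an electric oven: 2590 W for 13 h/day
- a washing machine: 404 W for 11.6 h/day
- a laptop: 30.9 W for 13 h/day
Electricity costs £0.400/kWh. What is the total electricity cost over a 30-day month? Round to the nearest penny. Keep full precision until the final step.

£474.64

television: 61.2 W × 13 h × 30 d = 23,868 Wh = 23.87 kWh
electric oven: 2590 W × 13 h × 30 d = 1,010,100 Wh = 1,010 kWh
washing machine: 404 W × 11.6 h × 30 d = 140,592 Wh = 140.6 kWh
laptop: 30.9 W × 13 h × 30 d = 12,051 Wh = 12.05 kWh
Total energy = 23.87 + 1,010 + 140.6 + 12.05 = 1,187 kWh
Cost = 1,187 kWh × £0.400 = £474.64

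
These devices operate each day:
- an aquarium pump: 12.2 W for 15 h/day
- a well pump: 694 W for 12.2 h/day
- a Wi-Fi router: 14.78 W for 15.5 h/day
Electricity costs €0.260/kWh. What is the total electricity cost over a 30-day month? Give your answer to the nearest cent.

€69.26

aquarium pump: 12.2 W × 15 h × 30 d = 5,490 Wh = 5.49 kWh
well pump: 694 W × 12.2 h × 30 d = 254,004 Wh = 254 kWh
Wi-Fi router: 14.78 W × 15.5 h × 30 d = 6,873 Wh = 6.873 kWh
Total energy = 5.49 + 254 + 6.873 = 266.4 kWh
Cost = 266.4 kWh × €0.260 = €69.26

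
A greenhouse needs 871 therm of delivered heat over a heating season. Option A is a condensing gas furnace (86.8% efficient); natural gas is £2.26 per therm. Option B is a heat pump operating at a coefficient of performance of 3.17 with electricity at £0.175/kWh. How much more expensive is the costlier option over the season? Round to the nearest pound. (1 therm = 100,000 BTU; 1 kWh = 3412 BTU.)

£859

Heat load = 871 therm × 100,000 = 87,100,000 BTU
Gas: input = 87,100,000 / 0.868 = 100,345,622 BTU = 1,003 therm → 1,003 × £2.26 = £2,267.81
Heat pump: 87,100,000 BTU / 3412 = 25,530 kWh heat; / 3.17 = 8,053 kWh in → × £0.175 = £1,409.25
Difference = |£2,267.81 − £1,409.25| = £858.56 ≈ £859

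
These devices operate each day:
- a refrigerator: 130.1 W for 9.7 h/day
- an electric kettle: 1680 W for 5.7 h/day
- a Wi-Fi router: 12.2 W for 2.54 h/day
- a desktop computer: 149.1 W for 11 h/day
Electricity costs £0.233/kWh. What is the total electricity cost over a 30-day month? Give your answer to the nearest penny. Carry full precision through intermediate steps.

£87.44

refrigerator: 130.1 W × 9.7 h × 30 d = 37,859 Wh = 37.86 kWh
electric kettle: 1680 W × 5.7 h × 30 d = 287,280 Wh = 287.3 kWh
Wi-Fi router: 12.2 W × 2.54 h × 30 d = 930 Wh = 0.9296 kWh
desktop computer: 149.1 W × 11 h × 30 d = 49,203 Wh = 49.2 kWh
Total energy = 37.86 + 287.3 + 0.9296 + 49.2 = 375.3 kWh
Cost = 375.3 kWh × £0.233 = £87.44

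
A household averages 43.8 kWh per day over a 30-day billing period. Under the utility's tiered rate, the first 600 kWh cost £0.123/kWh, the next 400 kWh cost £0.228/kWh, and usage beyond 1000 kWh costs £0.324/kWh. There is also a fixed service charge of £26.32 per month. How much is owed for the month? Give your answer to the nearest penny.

Usage = 43.8 kWh/day × 30 days = 1314 kWh
First 600 kWh × £0.123 = £73.80
Next 400 kWh × £0.228 = £91.20
Remaining 314 kWh × £0.324 = £101.74
Energy charge = £266.74; + service £26.32 = £293.06

£293.06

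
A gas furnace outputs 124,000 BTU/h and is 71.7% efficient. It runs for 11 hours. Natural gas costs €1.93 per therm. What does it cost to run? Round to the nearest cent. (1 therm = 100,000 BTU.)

€36.72

Heat delivered = 124,000 BTU/h × 11 h = 1,364,000 BTU
Gas input = 1,364,000 / 0.717 = 1,902,371 BTU
= 1,902,371 / 100,000 = 19.02 therm
Cost = 19.02 × €1.93/therm = €36.72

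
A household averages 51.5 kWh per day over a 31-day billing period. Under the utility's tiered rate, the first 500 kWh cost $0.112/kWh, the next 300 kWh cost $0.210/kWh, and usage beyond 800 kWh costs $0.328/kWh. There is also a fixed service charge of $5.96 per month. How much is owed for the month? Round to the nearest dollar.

Usage = 51.5 kWh/day × 31 days = 1596.5 kWh
First 500 kWh × $0.112 = $56.00
Next 300 kWh × $0.210 = $63.00
Remaining 796.5 kWh × $0.328 = $261.25
Energy charge = $380.25; + service $5.96 = $386.21 ≈ $386

$386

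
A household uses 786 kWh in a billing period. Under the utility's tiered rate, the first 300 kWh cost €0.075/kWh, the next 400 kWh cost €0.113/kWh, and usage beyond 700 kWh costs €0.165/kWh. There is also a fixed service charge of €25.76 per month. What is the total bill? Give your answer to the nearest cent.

€107.65

First 300 kWh × €0.075 = €22.50
Next 400 kWh × €0.113 = €45.20
Remaining 86 kWh × €0.165 = €14.19
Energy charge = €81.89; + service €25.76 = €107.65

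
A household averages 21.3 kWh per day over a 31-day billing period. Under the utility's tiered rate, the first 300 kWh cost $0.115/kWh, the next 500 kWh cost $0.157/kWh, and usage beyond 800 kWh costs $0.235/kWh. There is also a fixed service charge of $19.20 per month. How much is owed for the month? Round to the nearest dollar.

$110

Usage = 21.3 kWh/day × 31 days = 660.3 kWh
First 300 kWh × $0.115 = $34.50
Next 360.3 kWh × $0.157 = $56.57
Remaining tier: 0 kWh (not reached)
Energy charge = $91.07; + service $19.20 = $110.27 ≈ $110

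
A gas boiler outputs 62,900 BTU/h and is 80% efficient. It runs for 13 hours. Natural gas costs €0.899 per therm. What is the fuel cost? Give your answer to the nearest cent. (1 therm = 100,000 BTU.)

€9.19

Heat delivered = 62,900 BTU/h × 13 h = 817,700 BTU
Gas input = 817,700 / 0.800 = 1,022,125 BTU
= 1,022,125 / 100,000 = 10.22 therm
Cost = 10.22 × €0.899/therm = €9.19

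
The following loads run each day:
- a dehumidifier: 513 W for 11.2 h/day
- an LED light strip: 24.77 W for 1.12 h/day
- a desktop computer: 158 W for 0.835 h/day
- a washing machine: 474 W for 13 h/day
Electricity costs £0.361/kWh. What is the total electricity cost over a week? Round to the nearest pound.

£30

dehumidifier: 513 W × 11.2 h × 7 d = 40,219 Wh = 40.22 kWh
LED light strip: 24.77 W × 1.12 h × 7 d = 194 Wh = 0.1942 kWh
desktop computer: 158 W × 0.835 h × 7 d = 924 Wh = 0.9235 kWh
washing machine: 474 W × 13 h × 7 d = 43,134 Wh = 43.13 kWh
Total energy = 40.22 + 0.1942 + 0.9235 + 43.13 = 84.47 kWh
Cost = 84.47 kWh × £0.361 = £30.49 ≈ £30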